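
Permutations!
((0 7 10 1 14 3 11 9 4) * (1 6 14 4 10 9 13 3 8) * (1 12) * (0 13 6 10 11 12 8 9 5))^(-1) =[5, 12, 2, 13, 1, 7, 11, 0, 8, 14, 10, 9, 3, 4, 6] =(0 5 7)(1 12 3 13 4)(6 11 9 14)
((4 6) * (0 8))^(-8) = (8) = [0, 1, 2, 3, 4, 5, 6, 7, 8]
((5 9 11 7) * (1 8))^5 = (1 8)(5 9 11 7) = [0, 8, 2, 3, 4, 9, 6, 5, 1, 11, 10, 7]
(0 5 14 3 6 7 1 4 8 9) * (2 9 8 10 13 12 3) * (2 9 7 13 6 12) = [5, 4, 7, 12, 10, 14, 13, 1, 8, 0, 6, 11, 3, 2, 9] = (0 5 14 9)(1 4 10 6 13 2 7)(3 12)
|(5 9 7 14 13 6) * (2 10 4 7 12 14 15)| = 30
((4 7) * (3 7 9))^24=(9)=[0, 1, 2, 3, 4, 5, 6, 7, 8, 9]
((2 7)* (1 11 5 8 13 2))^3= [0, 8, 11, 3, 4, 2, 6, 5, 7, 9, 10, 13, 12, 1]= (1 8 7 5 2 11 13)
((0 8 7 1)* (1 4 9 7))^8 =(0 1 8)(4 7 9) =[1, 8, 2, 3, 7, 5, 6, 9, 0, 4]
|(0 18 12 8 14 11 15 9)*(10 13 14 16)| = 11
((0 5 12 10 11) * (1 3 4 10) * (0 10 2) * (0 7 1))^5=(0 12 5)(10 11)=[12, 1, 2, 3, 4, 0, 6, 7, 8, 9, 11, 10, 5]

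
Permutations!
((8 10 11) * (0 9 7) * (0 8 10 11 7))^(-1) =[9, 1, 2, 3, 4, 5, 6, 10, 7, 0, 11, 8] =(0 9)(7 10 11 8)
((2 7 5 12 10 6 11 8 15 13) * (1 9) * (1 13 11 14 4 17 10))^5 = (17)(1 5 2 9 12 7 13)(8 11 15) = [0, 5, 9, 3, 4, 2, 6, 13, 11, 12, 10, 15, 7, 1, 14, 8, 16, 17]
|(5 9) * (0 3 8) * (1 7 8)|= 10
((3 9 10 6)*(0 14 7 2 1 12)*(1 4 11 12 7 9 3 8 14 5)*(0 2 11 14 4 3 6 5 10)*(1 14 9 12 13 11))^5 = (0 2 9 12 4 14 8 5 6 10 3)(1 7)(11 13) = [2, 7, 9, 0, 14, 6, 10, 1, 5, 12, 3, 13, 4, 11, 8]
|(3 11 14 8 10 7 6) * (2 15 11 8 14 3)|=|(2 15 11 3 8 10 7 6)|=8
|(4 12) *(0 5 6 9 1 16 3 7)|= 8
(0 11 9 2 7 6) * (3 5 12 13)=(0 11 9 2 7 6)(3 5 12 13)=[11, 1, 7, 5, 4, 12, 0, 6, 8, 2, 10, 9, 13, 3]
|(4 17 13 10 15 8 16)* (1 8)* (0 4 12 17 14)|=24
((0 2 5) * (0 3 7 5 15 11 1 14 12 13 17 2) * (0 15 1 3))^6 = (17) = [0, 1, 2, 3, 4, 5, 6, 7, 8, 9, 10, 11, 12, 13, 14, 15, 16, 17]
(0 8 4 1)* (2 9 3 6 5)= (0 8 4 1)(2 9 3 6 5)= [8, 0, 9, 6, 1, 2, 5, 7, 4, 3]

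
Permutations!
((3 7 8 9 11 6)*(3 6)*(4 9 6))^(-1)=(3 11 9 4 6 8 7)=[0, 1, 2, 11, 6, 5, 8, 3, 7, 4, 10, 9]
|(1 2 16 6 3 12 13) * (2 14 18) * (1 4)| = 10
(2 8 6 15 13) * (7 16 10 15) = (2 8 6 7 16 10 15 13) = [0, 1, 8, 3, 4, 5, 7, 16, 6, 9, 15, 11, 12, 2, 14, 13, 10]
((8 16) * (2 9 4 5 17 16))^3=[0, 1, 5, 3, 16, 8, 6, 7, 4, 17, 10, 11, 12, 13, 14, 15, 9, 2]=(2 5 8 4 16 9 17)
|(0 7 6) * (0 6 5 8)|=|(0 7 5 8)|=4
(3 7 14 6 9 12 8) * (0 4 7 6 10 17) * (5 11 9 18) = (0 4 7 14 10 17)(3 6 18 5 11 9 12 8) = [4, 1, 2, 6, 7, 11, 18, 14, 3, 12, 17, 9, 8, 13, 10, 15, 16, 0, 5]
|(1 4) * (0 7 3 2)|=|(0 7 3 2)(1 4)|=4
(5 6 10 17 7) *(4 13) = (4 13)(5 6 10 17 7) = [0, 1, 2, 3, 13, 6, 10, 5, 8, 9, 17, 11, 12, 4, 14, 15, 16, 7]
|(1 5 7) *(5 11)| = 4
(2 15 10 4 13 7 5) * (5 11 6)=(2 15 10 4 13 7 11 6 5)=[0, 1, 15, 3, 13, 2, 5, 11, 8, 9, 4, 6, 12, 7, 14, 10]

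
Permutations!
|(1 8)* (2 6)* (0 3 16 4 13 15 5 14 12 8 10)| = |(0 3 16 4 13 15 5 14 12 8 1 10)(2 6)| = 12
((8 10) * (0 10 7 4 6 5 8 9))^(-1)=(0 9 10)(4 7 8 5 6)=[9, 1, 2, 3, 7, 6, 4, 8, 5, 10, 0]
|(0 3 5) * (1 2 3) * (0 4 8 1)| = 6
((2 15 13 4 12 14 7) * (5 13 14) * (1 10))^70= (2 14)(4 5)(7 15)(12 13)= [0, 1, 14, 3, 5, 4, 6, 15, 8, 9, 10, 11, 13, 12, 2, 7]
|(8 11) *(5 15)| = 2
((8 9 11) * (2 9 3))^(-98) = (2 11 3 9 8) = [0, 1, 11, 9, 4, 5, 6, 7, 2, 8, 10, 3]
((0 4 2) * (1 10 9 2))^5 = [2, 4, 9, 3, 0, 5, 6, 7, 8, 10, 1] = (0 2 9 10 1 4)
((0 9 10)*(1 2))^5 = (0 10 9)(1 2) = [10, 2, 1, 3, 4, 5, 6, 7, 8, 0, 9]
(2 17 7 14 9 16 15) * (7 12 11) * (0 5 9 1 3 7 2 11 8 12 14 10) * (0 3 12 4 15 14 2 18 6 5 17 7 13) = (0 17 2 7 10 3 13)(1 12 8 4 15 11 18 6 5 9 16 14) = [17, 12, 7, 13, 15, 9, 5, 10, 4, 16, 3, 18, 8, 0, 1, 11, 14, 2, 6]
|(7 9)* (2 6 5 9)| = 5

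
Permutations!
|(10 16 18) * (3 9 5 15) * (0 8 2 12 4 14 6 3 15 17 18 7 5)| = |(0 8 2 12 4 14 6 3 9)(5 17 18 10 16 7)| = 18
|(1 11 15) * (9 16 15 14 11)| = |(1 9 16 15)(11 14)| = 4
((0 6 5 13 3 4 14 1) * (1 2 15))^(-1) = (0 1 15 2 14 4 3 13 5 6) = [1, 15, 14, 13, 3, 6, 0, 7, 8, 9, 10, 11, 12, 5, 4, 2]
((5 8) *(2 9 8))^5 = (2 9 8 5) = [0, 1, 9, 3, 4, 2, 6, 7, 5, 8]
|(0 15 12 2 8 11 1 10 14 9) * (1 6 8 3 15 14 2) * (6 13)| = 12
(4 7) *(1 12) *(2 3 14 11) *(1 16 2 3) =(1 12 16 2)(3 14 11)(4 7) =[0, 12, 1, 14, 7, 5, 6, 4, 8, 9, 10, 3, 16, 13, 11, 15, 2]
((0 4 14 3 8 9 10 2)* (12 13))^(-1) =(0 2 10 9 8 3 14 4)(12 13) =[2, 1, 10, 14, 0, 5, 6, 7, 3, 8, 9, 11, 13, 12, 4]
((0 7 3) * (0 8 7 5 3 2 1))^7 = (8) = [0, 1, 2, 3, 4, 5, 6, 7, 8]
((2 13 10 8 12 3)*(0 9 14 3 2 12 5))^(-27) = (0 3 13 5 14 2 8 9 12 10) = [3, 1, 8, 13, 4, 14, 6, 7, 9, 12, 0, 11, 10, 5, 2]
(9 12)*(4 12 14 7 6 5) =(4 12 9 14 7 6 5) =[0, 1, 2, 3, 12, 4, 5, 6, 8, 14, 10, 11, 9, 13, 7]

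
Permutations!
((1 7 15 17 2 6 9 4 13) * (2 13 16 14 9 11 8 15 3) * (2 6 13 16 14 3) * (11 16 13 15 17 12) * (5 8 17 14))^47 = (1 13 17 11 12 15 2 7)(3 16 6)(4 8 9 5 14) = [0, 13, 7, 16, 8, 14, 3, 1, 9, 5, 10, 12, 15, 17, 4, 2, 6, 11]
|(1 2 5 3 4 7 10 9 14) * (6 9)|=|(1 2 5 3 4 7 10 6 9 14)|=10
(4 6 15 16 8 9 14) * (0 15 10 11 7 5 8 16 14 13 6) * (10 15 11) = (16)(0 11 7 5 8 9 13 6 15 14 4) = [11, 1, 2, 3, 0, 8, 15, 5, 9, 13, 10, 7, 12, 6, 4, 14, 16]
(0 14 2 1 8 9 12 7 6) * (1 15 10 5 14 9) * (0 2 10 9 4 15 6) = (0 4 15 9 12 7)(1 8)(2 6)(5 14 10) = [4, 8, 6, 3, 15, 14, 2, 0, 1, 12, 5, 11, 7, 13, 10, 9]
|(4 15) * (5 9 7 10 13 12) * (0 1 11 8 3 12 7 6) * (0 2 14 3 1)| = 42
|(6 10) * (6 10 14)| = 2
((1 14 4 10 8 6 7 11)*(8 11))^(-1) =(1 11 10 4 14)(6 8 7) =[0, 11, 2, 3, 14, 5, 8, 6, 7, 9, 4, 10, 12, 13, 1]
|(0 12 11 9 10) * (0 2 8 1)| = 8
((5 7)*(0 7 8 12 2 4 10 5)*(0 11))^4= (0 7 11)(2 8 10)(4 12 5)= [7, 1, 8, 3, 12, 4, 6, 11, 10, 9, 2, 0, 5]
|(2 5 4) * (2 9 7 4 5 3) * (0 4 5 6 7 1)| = 12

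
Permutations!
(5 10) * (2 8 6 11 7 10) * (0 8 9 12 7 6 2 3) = (0 8 2 9 12 7 10 5 3)(6 11) = [8, 1, 9, 0, 4, 3, 11, 10, 2, 12, 5, 6, 7]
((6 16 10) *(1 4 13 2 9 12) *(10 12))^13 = (1 9 12 2 16 13 6 4 10) = [0, 9, 16, 3, 10, 5, 4, 7, 8, 12, 1, 11, 2, 6, 14, 15, 13]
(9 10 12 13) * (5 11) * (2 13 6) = [0, 1, 13, 3, 4, 11, 2, 7, 8, 10, 12, 5, 6, 9] = (2 13 9 10 12 6)(5 11)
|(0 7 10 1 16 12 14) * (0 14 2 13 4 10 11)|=21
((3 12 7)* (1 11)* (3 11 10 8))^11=(1 12 10 7 8 11 3)=[0, 12, 2, 1, 4, 5, 6, 8, 11, 9, 7, 3, 10]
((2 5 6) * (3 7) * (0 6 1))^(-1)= [1, 5, 6, 7, 4, 2, 0, 3]= (0 1 5 2 6)(3 7)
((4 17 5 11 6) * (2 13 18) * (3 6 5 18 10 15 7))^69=[0, 1, 18, 7, 6, 11, 3, 15, 8, 9, 13, 5, 12, 2, 14, 10, 16, 4, 17]=(2 18 17 4 6 3 7 15 10 13)(5 11)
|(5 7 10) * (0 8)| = |(0 8)(5 7 10)| = 6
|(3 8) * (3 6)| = 3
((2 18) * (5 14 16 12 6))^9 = (2 18)(5 6 12 16 14) = [0, 1, 18, 3, 4, 6, 12, 7, 8, 9, 10, 11, 16, 13, 5, 15, 14, 17, 2]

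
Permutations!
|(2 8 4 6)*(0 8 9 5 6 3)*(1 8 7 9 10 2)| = 18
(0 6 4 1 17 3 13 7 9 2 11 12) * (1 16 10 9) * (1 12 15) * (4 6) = (0 4 16 10 9 2 11 15 1 17 3 13 7 12) = [4, 17, 11, 13, 16, 5, 6, 12, 8, 2, 9, 15, 0, 7, 14, 1, 10, 3]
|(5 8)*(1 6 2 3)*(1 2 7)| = 6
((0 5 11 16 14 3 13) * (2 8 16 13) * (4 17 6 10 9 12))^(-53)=(0 13 11 5)(2 16 3 8 14)(4 17 6 10 9 12)=[13, 1, 16, 8, 17, 0, 10, 7, 14, 12, 9, 5, 4, 11, 2, 15, 3, 6]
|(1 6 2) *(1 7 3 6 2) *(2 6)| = 6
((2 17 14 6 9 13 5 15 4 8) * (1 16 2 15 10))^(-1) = (1 10 5 13 9 6 14 17 2 16)(4 15 8) = [0, 10, 16, 3, 15, 13, 14, 7, 4, 6, 5, 11, 12, 9, 17, 8, 1, 2]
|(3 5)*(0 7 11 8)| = |(0 7 11 8)(3 5)| = 4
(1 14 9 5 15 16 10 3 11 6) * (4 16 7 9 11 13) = (1 14 11 6)(3 13 4 16 10)(5 15 7 9) = [0, 14, 2, 13, 16, 15, 1, 9, 8, 5, 3, 6, 12, 4, 11, 7, 10]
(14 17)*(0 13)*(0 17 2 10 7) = (0 13 17 14 2 10 7) = [13, 1, 10, 3, 4, 5, 6, 0, 8, 9, 7, 11, 12, 17, 2, 15, 16, 14]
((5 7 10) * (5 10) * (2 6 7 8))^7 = (10)(2 7 8 6 5) = [0, 1, 7, 3, 4, 2, 5, 8, 6, 9, 10]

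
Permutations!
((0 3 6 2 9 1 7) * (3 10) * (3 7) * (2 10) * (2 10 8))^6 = (10) = [0, 1, 2, 3, 4, 5, 6, 7, 8, 9, 10]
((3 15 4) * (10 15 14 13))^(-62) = [0, 1, 2, 15, 10, 5, 6, 7, 8, 9, 14, 11, 12, 3, 4, 13] = (3 15 13)(4 10 14)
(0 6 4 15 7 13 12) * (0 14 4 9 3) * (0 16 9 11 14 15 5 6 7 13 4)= (0 7 4 5 6 11 14)(3 16 9)(12 15 13)= [7, 1, 2, 16, 5, 6, 11, 4, 8, 3, 10, 14, 15, 12, 0, 13, 9]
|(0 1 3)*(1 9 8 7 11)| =|(0 9 8 7 11 1 3)| =7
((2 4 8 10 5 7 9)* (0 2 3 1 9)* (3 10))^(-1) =(0 7 5 10 9 1 3 8 4 2) =[7, 3, 0, 8, 2, 10, 6, 5, 4, 1, 9]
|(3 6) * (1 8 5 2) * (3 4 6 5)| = 10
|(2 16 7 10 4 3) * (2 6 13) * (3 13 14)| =6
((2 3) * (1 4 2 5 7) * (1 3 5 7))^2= (7)(1 2)(4 5)= [0, 2, 1, 3, 5, 4, 6, 7]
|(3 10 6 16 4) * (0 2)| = |(0 2)(3 10 6 16 4)| = 10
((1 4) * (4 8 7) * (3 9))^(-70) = [0, 7, 2, 3, 8, 5, 6, 1, 4, 9] = (9)(1 7)(4 8)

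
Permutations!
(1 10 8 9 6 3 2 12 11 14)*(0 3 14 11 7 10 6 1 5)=[3, 6, 12, 2, 4, 0, 14, 10, 9, 1, 8, 11, 7, 13, 5]=(0 3 2 12 7 10 8 9 1 6 14 5)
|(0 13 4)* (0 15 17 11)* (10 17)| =7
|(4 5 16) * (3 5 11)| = |(3 5 16 4 11)| = 5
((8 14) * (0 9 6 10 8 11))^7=(14)=[0, 1, 2, 3, 4, 5, 6, 7, 8, 9, 10, 11, 12, 13, 14]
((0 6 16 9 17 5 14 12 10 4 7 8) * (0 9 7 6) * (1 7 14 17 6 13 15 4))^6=(17)(1 14 9)(6 7 12)(8 10 16)=[0, 14, 2, 3, 4, 5, 7, 12, 10, 1, 16, 11, 6, 13, 9, 15, 8, 17]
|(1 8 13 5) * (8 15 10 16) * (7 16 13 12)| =|(1 15 10 13 5)(7 16 8 12)| =20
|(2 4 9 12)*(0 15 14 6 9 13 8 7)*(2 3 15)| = 6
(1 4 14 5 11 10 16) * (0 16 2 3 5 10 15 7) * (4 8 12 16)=(0 4 14 10 2 3 5 11 15 7)(1 8 12 16)=[4, 8, 3, 5, 14, 11, 6, 0, 12, 9, 2, 15, 16, 13, 10, 7, 1]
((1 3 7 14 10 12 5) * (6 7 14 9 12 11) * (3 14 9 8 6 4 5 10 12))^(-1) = (1 5 4 11 10 12 14)(3 9)(6 8 7) = [0, 5, 2, 9, 11, 4, 8, 6, 7, 3, 12, 10, 14, 13, 1]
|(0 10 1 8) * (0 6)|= 5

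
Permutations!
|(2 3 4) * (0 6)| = |(0 6)(2 3 4)| = 6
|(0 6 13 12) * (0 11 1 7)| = 7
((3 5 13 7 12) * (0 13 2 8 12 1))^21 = (0 13 7 1)(2 8 12 3 5) = [13, 0, 8, 5, 4, 2, 6, 1, 12, 9, 10, 11, 3, 7]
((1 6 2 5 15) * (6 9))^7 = (1 9 6 2 5 15) = [0, 9, 5, 3, 4, 15, 2, 7, 8, 6, 10, 11, 12, 13, 14, 1]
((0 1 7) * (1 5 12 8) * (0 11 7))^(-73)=(0 12 1 5 8)(7 11)=[12, 5, 2, 3, 4, 8, 6, 11, 0, 9, 10, 7, 1]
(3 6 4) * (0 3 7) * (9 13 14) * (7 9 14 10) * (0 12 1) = [3, 0, 2, 6, 9, 5, 4, 12, 8, 13, 7, 11, 1, 10, 14] = (14)(0 3 6 4 9 13 10 7 12 1)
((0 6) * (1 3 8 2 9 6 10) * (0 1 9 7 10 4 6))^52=(0 6 3 2 10)(1 8 7 9 4)=[6, 8, 10, 2, 1, 5, 3, 9, 7, 4, 0]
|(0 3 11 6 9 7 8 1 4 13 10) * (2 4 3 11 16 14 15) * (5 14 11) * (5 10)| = |(0 10)(1 3 16 11 6 9 7 8)(2 4 13 5 14 15)| = 24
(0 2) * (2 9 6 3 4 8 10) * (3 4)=[9, 1, 0, 3, 8, 5, 4, 7, 10, 6, 2]=(0 9 6 4 8 10 2)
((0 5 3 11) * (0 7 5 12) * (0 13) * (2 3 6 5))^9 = (13)(2 3 11 7)(5 6) = [0, 1, 3, 11, 4, 6, 5, 2, 8, 9, 10, 7, 12, 13]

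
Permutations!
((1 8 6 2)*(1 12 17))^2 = (1 6 12)(2 17 8) = [0, 6, 17, 3, 4, 5, 12, 7, 2, 9, 10, 11, 1, 13, 14, 15, 16, 8]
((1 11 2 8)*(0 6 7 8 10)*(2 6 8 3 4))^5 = (0 7)(1 4)(2 11)(3 8)(6 10) = [7, 4, 11, 8, 1, 5, 10, 0, 3, 9, 6, 2]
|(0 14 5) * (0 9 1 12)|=6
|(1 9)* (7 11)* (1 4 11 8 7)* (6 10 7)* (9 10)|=|(1 10 7 8 6 9 4 11)|=8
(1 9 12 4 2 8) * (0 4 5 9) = [4, 0, 8, 3, 2, 9, 6, 7, 1, 12, 10, 11, 5] = (0 4 2 8 1)(5 9 12)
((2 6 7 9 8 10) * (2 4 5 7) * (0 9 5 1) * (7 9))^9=(0 7 5 9 8 10 4 1)(2 6)=[7, 0, 6, 3, 1, 9, 2, 5, 10, 8, 4]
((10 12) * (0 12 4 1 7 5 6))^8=(12)=[0, 1, 2, 3, 4, 5, 6, 7, 8, 9, 10, 11, 12]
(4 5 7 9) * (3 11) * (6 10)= (3 11)(4 5 7 9)(6 10)= [0, 1, 2, 11, 5, 7, 10, 9, 8, 4, 6, 3]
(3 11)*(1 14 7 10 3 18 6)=(1 14 7 10 3 11 18 6)=[0, 14, 2, 11, 4, 5, 1, 10, 8, 9, 3, 18, 12, 13, 7, 15, 16, 17, 6]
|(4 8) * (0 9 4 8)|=|(0 9 4)|=3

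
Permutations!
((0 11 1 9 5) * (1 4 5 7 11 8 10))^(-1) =(0 5 4 11 7 9 1 10 8) =[5, 10, 2, 3, 11, 4, 6, 9, 0, 1, 8, 7]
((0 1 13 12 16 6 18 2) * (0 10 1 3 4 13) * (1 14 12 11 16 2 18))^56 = (18) = [0, 1, 2, 3, 4, 5, 6, 7, 8, 9, 10, 11, 12, 13, 14, 15, 16, 17, 18]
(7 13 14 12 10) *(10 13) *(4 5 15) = [0, 1, 2, 3, 5, 15, 6, 10, 8, 9, 7, 11, 13, 14, 12, 4] = (4 5 15)(7 10)(12 13 14)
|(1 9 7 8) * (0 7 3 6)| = 7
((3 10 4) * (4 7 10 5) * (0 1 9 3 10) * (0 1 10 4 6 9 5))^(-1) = (0 3 9 6 5 1 7 10) = [3, 7, 2, 9, 4, 1, 5, 10, 8, 6, 0]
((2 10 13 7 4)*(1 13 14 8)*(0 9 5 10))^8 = (0 7 8 5 2 13 14 9 4 1 10) = [7, 10, 13, 3, 1, 2, 6, 8, 5, 4, 0, 11, 12, 14, 9]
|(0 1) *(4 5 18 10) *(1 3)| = 12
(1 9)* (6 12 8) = (1 9)(6 12 8) = [0, 9, 2, 3, 4, 5, 12, 7, 6, 1, 10, 11, 8]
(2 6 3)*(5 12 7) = (2 6 3)(5 12 7) = [0, 1, 6, 2, 4, 12, 3, 5, 8, 9, 10, 11, 7]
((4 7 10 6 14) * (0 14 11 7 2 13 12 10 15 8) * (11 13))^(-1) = (0 8 15 7 11 2 4 14)(6 10 12 13) = [8, 1, 4, 3, 14, 5, 10, 11, 15, 9, 12, 2, 13, 6, 0, 7]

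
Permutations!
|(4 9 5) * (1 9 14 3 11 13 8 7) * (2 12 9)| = |(1 2 12 9 5 4 14 3 11 13 8 7)| = 12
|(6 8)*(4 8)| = |(4 8 6)| = 3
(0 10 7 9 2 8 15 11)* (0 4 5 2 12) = (0 10 7 9 12)(2 8 15 11 4 5) = [10, 1, 8, 3, 5, 2, 6, 9, 15, 12, 7, 4, 0, 13, 14, 11]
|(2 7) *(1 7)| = |(1 7 2)| = 3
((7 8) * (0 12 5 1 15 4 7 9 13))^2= [5, 4, 2, 3, 8, 15, 6, 9, 13, 0, 10, 11, 1, 12, 14, 7]= (0 5 15 7 9)(1 4 8 13 12)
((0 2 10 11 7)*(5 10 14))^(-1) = (0 7 11 10 5 14 2) = [7, 1, 0, 3, 4, 14, 6, 11, 8, 9, 5, 10, 12, 13, 2]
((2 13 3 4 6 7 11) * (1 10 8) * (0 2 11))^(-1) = [7, 8, 0, 13, 3, 5, 4, 6, 10, 9, 1, 11, 12, 2] = (0 7 6 4 3 13 2)(1 8 10)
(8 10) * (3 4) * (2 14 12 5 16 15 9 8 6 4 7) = (2 14 12 5 16 15 9 8 10 6 4 3 7) = [0, 1, 14, 7, 3, 16, 4, 2, 10, 8, 6, 11, 5, 13, 12, 9, 15]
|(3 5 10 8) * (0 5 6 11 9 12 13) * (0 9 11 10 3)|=|(0 5 3 6 10 8)(9 12 13)|=6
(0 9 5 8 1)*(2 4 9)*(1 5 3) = (0 2 4 9 3 1)(5 8) = [2, 0, 4, 1, 9, 8, 6, 7, 5, 3]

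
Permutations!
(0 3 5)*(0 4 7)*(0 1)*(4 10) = (0 3 5 10 4 7 1) = [3, 0, 2, 5, 7, 10, 6, 1, 8, 9, 4]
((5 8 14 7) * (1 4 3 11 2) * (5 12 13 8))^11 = (1 4 3 11 2)(7 12 13 8 14) = [0, 4, 1, 11, 3, 5, 6, 12, 14, 9, 10, 2, 13, 8, 7]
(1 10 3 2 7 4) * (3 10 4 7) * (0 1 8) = (10)(0 1 4 8)(2 3) = [1, 4, 3, 2, 8, 5, 6, 7, 0, 9, 10]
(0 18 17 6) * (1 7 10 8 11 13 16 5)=(0 18 17 6)(1 7 10 8 11 13 16 5)=[18, 7, 2, 3, 4, 1, 0, 10, 11, 9, 8, 13, 12, 16, 14, 15, 5, 6, 17]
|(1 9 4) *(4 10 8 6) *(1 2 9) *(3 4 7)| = 8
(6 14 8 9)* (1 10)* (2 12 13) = (1 10)(2 12 13)(6 14 8 9) = [0, 10, 12, 3, 4, 5, 14, 7, 9, 6, 1, 11, 13, 2, 8]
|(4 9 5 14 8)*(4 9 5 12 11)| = 7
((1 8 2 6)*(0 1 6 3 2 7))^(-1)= [7, 0, 3, 2, 4, 5, 6, 8, 1]= (0 7 8 1)(2 3)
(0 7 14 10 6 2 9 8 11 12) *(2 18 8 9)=(0 7 14 10 6 18 8 11 12)=[7, 1, 2, 3, 4, 5, 18, 14, 11, 9, 6, 12, 0, 13, 10, 15, 16, 17, 8]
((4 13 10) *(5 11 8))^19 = [0, 1, 2, 3, 13, 11, 6, 7, 5, 9, 4, 8, 12, 10] = (4 13 10)(5 11 8)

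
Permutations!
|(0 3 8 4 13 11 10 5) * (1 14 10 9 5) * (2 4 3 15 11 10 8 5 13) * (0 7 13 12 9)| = 24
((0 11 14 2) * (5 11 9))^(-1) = [2, 1, 14, 3, 4, 9, 6, 7, 8, 0, 10, 5, 12, 13, 11] = (0 2 14 11 5 9)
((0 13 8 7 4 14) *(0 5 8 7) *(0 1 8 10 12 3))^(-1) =[3, 8, 2, 12, 7, 14, 6, 13, 1, 9, 5, 11, 10, 0, 4] =(0 3 12 10 5 14 4 7 13)(1 8)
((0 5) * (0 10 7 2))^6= (0 5 10 7 2)= [5, 1, 0, 3, 4, 10, 6, 2, 8, 9, 7]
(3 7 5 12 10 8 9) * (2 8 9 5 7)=(2 8 5 12 10 9 3)=[0, 1, 8, 2, 4, 12, 6, 7, 5, 3, 9, 11, 10]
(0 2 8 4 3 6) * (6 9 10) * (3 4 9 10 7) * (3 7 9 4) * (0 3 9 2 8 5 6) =(0 8 4 9 2 5 6 3 10) =[8, 1, 5, 10, 9, 6, 3, 7, 4, 2, 0]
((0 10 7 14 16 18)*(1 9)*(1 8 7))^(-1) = (0 18 16 14 7 8 9 1 10) = [18, 10, 2, 3, 4, 5, 6, 8, 9, 1, 0, 11, 12, 13, 7, 15, 14, 17, 16]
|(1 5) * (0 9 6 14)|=4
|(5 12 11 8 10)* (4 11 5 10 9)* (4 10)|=10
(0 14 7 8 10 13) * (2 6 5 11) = [14, 1, 6, 3, 4, 11, 5, 8, 10, 9, 13, 2, 12, 0, 7] = (0 14 7 8 10 13)(2 6 5 11)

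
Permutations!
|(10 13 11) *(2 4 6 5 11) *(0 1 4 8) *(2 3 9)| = 12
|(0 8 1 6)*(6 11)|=|(0 8 1 11 6)|=5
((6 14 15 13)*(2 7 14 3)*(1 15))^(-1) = [0, 14, 3, 6, 4, 5, 13, 2, 8, 9, 10, 11, 12, 15, 7, 1] = (1 14 7 2 3 6 13 15)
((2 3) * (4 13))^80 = (13) = [0, 1, 2, 3, 4, 5, 6, 7, 8, 9, 10, 11, 12, 13]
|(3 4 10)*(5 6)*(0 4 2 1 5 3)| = |(0 4 10)(1 5 6 3 2)| = 15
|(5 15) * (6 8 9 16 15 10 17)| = 8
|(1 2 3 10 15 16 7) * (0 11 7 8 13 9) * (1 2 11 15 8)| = |(0 15 16 1 11 7 2 3 10 8 13 9)| = 12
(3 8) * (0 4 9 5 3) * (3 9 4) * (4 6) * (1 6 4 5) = (0 3 8)(1 6 5 9) = [3, 6, 2, 8, 4, 9, 5, 7, 0, 1]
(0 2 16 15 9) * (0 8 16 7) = (0 2 7)(8 16 15 9) = [2, 1, 7, 3, 4, 5, 6, 0, 16, 8, 10, 11, 12, 13, 14, 9, 15]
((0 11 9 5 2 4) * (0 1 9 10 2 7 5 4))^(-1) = (0 2 10 11)(1 4 9)(5 7) = [2, 4, 10, 3, 9, 7, 6, 5, 8, 1, 11, 0]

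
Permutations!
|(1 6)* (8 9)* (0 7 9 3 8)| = |(0 7 9)(1 6)(3 8)| = 6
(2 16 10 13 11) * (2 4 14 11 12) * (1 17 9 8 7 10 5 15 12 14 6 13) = (1 17 9 8 7 10)(2 16 5 15 12)(4 6 13 14 11) = [0, 17, 16, 3, 6, 15, 13, 10, 7, 8, 1, 4, 2, 14, 11, 12, 5, 9]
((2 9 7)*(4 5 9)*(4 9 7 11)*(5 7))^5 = [0, 1, 2, 3, 4, 5, 6, 7, 8, 9, 10, 11] = (11)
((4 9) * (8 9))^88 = (4 8 9) = [0, 1, 2, 3, 8, 5, 6, 7, 9, 4]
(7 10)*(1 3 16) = (1 3 16)(7 10) = [0, 3, 2, 16, 4, 5, 6, 10, 8, 9, 7, 11, 12, 13, 14, 15, 1]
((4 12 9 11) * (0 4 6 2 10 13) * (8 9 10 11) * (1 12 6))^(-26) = (0 4 6 2 11 1 12 10 13) = [4, 12, 11, 3, 6, 5, 2, 7, 8, 9, 13, 1, 10, 0]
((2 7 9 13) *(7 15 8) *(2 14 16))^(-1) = (2 16 14 13 9 7 8 15) = [0, 1, 16, 3, 4, 5, 6, 8, 15, 7, 10, 11, 12, 9, 13, 2, 14]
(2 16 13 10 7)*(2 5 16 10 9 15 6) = (2 10 7 5 16 13 9 15 6) = [0, 1, 10, 3, 4, 16, 2, 5, 8, 15, 7, 11, 12, 9, 14, 6, 13]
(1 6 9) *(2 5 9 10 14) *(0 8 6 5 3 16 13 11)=(0 8 6 10 14 2 3 16 13 11)(1 5 9)=[8, 5, 3, 16, 4, 9, 10, 7, 6, 1, 14, 0, 12, 11, 2, 15, 13]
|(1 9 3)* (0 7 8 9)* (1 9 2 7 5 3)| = 15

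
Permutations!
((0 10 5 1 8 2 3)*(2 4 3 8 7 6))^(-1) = (0 3 4 8 2 6 7 1 5 10) = [3, 5, 6, 4, 8, 10, 7, 1, 2, 9, 0]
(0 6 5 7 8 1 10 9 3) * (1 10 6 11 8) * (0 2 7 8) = [11, 6, 7, 2, 4, 8, 5, 1, 10, 3, 9, 0] = (0 11)(1 6 5 8 10 9 3 2 7)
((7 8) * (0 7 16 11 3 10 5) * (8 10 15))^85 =[7, 1, 2, 3, 4, 0, 6, 10, 8, 9, 5, 11, 12, 13, 14, 15, 16] =(16)(0 7 10 5)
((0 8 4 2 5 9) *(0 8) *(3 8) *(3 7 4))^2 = (2 9 4 5 7) = [0, 1, 9, 3, 5, 7, 6, 2, 8, 4]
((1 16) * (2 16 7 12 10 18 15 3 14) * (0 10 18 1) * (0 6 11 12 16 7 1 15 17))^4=(0 14 6 17 3 16 18 15 7 12 10 2 11)=[14, 1, 11, 16, 4, 5, 17, 12, 8, 9, 2, 0, 10, 13, 6, 7, 18, 3, 15]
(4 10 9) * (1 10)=(1 10 9 4)=[0, 10, 2, 3, 1, 5, 6, 7, 8, 4, 9]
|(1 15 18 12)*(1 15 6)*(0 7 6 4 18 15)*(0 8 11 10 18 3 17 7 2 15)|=30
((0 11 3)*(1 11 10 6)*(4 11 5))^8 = (11) = [0, 1, 2, 3, 4, 5, 6, 7, 8, 9, 10, 11]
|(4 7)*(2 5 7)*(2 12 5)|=|(4 12 5 7)|=4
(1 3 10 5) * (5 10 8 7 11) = (1 3 8 7 11 5) = [0, 3, 2, 8, 4, 1, 6, 11, 7, 9, 10, 5]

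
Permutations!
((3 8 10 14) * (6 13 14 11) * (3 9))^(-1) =[0, 1, 2, 9, 4, 5, 11, 7, 3, 14, 8, 10, 12, 6, 13] =(3 9 14 13 6 11 10 8)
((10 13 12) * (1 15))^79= [0, 15, 2, 3, 4, 5, 6, 7, 8, 9, 13, 11, 10, 12, 14, 1]= (1 15)(10 13 12)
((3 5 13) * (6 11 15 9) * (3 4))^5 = (3 5 13 4)(6 11 15 9) = [0, 1, 2, 5, 3, 13, 11, 7, 8, 6, 10, 15, 12, 4, 14, 9]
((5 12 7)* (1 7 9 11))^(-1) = (1 11 9 12 5 7) = [0, 11, 2, 3, 4, 7, 6, 1, 8, 12, 10, 9, 5]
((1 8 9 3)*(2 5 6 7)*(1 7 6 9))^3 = (1 8)(2 3 5 7 9) = [0, 8, 3, 5, 4, 7, 6, 9, 1, 2]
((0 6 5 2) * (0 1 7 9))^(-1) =(0 9 7 1 2 5 6) =[9, 2, 5, 3, 4, 6, 0, 1, 8, 7]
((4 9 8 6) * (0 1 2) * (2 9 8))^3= (0 2 9 1)= [2, 0, 9, 3, 4, 5, 6, 7, 8, 1]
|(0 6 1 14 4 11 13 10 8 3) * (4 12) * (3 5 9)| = |(0 6 1 14 12 4 11 13 10 8 5 9 3)| = 13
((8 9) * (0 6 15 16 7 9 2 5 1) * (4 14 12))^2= (0 15 7 8 5)(1 6 16 9 2)(4 12 14)= [15, 6, 1, 3, 12, 0, 16, 8, 5, 2, 10, 11, 14, 13, 4, 7, 9]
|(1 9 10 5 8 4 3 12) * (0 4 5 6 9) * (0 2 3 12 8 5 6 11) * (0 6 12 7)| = |(0 4 7)(1 2 3 8 12)(6 9 10 11)| = 60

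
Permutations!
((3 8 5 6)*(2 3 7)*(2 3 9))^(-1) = [0, 1, 9, 7, 4, 8, 5, 6, 3, 2] = (2 9)(3 7 6 5 8)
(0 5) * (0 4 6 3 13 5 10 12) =(0 10 12)(3 13 5 4 6) =[10, 1, 2, 13, 6, 4, 3, 7, 8, 9, 12, 11, 0, 5]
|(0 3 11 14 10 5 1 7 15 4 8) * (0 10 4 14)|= 24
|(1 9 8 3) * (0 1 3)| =|(0 1 9 8)| =4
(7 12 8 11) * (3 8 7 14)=(3 8 11 14)(7 12)=[0, 1, 2, 8, 4, 5, 6, 12, 11, 9, 10, 14, 7, 13, 3]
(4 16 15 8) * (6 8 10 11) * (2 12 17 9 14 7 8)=(2 12 17 9 14 7 8 4 16 15 10 11 6)=[0, 1, 12, 3, 16, 5, 2, 8, 4, 14, 11, 6, 17, 13, 7, 10, 15, 9]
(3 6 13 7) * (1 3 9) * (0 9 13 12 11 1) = (0 9)(1 3 6 12 11)(7 13) = [9, 3, 2, 6, 4, 5, 12, 13, 8, 0, 10, 1, 11, 7]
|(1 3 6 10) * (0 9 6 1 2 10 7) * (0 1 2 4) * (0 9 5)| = 8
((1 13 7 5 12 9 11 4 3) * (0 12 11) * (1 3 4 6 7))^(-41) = (0 12 9)(1 13)(5 7 6 11) = [12, 13, 2, 3, 4, 7, 11, 6, 8, 0, 10, 5, 9, 1]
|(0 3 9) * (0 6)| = |(0 3 9 6)| = 4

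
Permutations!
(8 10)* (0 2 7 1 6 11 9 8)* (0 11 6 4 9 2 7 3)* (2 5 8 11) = (0 7 1 4 9 11 5 8 10 2 3) = [7, 4, 3, 0, 9, 8, 6, 1, 10, 11, 2, 5]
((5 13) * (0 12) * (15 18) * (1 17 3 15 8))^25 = (0 12)(1 17 3 15 18 8)(5 13) = [12, 17, 2, 15, 4, 13, 6, 7, 1, 9, 10, 11, 0, 5, 14, 18, 16, 3, 8]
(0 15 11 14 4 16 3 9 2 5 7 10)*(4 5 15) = (0 4 16 3 9 2 15 11 14 5 7 10) = [4, 1, 15, 9, 16, 7, 6, 10, 8, 2, 0, 14, 12, 13, 5, 11, 3]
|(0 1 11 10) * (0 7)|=|(0 1 11 10 7)|=5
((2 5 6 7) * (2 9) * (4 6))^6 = [0, 1, 2, 3, 4, 5, 6, 7, 8, 9] = (9)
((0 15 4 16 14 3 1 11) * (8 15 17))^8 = (0 1 14 4 8)(3 16 15 17 11) = [1, 14, 2, 16, 8, 5, 6, 7, 0, 9, 10, 3, 12, 13, 4, 17, 15, 11]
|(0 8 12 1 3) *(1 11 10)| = |(0 8 12 11 10 1 3)| = 7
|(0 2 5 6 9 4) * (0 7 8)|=|(0 2 5 6 9 4 7 8)|=8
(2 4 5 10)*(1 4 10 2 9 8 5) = (1 4)(2 10 9 8 5) = [0, 4, 10, 3, 1, 2, 6, 7, 5, 8, 9]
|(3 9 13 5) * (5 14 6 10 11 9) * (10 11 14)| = |(3 5)(6 11 9 13 10 14)| = 6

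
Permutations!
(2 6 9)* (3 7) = [0, 1, 6, 7, 4, 5, 9, 3, 8, 2] = (2 6 9)(3 7)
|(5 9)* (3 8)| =2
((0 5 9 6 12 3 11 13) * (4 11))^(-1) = (0 13 11 4 3 12 6 9 5) = [13, 1, 2, 12, 3, 0, 9, 7, 8, 5, 10, 4, 6, 11]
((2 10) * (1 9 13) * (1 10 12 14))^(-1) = [0, 14, 10, 3, 4, 5, 6, 7, 8, 1, 13, 11, 2, 9, 12] = (1 14 12 2 10 13 9)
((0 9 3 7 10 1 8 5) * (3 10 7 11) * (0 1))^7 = [9, 8, 2, 11, 4, 1, 6, 7, 5, 10, 0, 3] = (0 9 10)(1 8 5)(3 11)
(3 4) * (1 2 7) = (1 2 7)(3 4) = [0, 2, 7, 4, 3, 5, 6, 1]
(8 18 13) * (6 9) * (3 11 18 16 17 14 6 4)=(3 11 18 13 8 16 17 14 6 9 4)=[0, 1, 2, 11, 3, 5, 9, 7, 16, 4, 10, 18, 12, 8, 6, 15, 17, 14, 13]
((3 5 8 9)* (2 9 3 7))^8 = (2 7 9)(3 8 5) = [0, 1, 7, 8, 4, 3, 6, 9, 5, 2]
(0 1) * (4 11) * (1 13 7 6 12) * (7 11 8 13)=(0 7 6 12 1)(4 8 13 11)=[7, 0, 2, 3, 8, 5, 12, 6, 13, 9, 10, 4, 1, 11]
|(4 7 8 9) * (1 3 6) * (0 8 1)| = 8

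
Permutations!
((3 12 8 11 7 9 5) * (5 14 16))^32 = [0, 1, 2, 9, 4, 7, 6, 3, 16, 12, 10, 5, 14, 13, 8, 15, 11] = (3 9 12 14 8 16 11 5 7)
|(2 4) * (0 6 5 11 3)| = |(0 6 5 11 3)(2 4)| = 10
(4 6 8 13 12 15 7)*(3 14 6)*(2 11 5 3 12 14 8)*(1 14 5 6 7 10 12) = (1 14 7 4)(2 11 6)(3 8 13 5)(10 12 15) = [0, 14, 11, 8, 1, 3, 2, 4, 13, 9, 12, 6, 15, 5, 7, 10]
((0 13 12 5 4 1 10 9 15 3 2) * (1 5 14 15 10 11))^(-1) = (0 2 3 15 14 12 13)(1 11)(4 5)(9 10) = [2, 11, 3, 15, 5, 4, 6, 7, 8, 10, 9, 1, 13, 0, 12, 14]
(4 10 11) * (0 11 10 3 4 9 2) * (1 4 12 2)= (0 11 9 1 4 3 12 2)= [11, 4, 0, 12, 3, 5, 6, 7, 8, 1, 10, 9, 2]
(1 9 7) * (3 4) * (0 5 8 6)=(0 5 8 6)(1 9 7)(3 4)=[5, 9, 2, 4, 3, 8, 0, 1, 6, 7]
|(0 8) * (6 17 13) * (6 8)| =|(0 6 17 13 8)| =5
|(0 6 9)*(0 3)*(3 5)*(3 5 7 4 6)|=4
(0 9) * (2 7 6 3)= (0 9)(2 7 6 3)= [9, 1, 7, 2, 4, 5, 3, 6, 8, 0]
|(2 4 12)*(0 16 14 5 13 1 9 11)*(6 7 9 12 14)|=42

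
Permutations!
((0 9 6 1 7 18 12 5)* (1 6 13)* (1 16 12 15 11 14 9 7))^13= (0 18 11 9 16 5 7 15 14 13 12)= [18, 1, 2, 3, 4, 7, 6, 15, 8, 16, 10, 9, 0, 12, 13, 14, 5, 17, 11]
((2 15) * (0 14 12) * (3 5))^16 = (15)(0 14 12) = [14, 1, 2, 3, 4, 5, 6, 7, 8, 9, 10, 11, 0, 13, 12, 15]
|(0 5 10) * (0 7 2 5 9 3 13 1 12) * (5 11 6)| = |(0 9 3 13 1 12)(2 11 6 5 10 7)| = 6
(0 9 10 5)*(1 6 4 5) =(0 9 10 1 6 4 5) =[9, 6, 2, 3, 5, 0, 4, 7, 8, 10, 1]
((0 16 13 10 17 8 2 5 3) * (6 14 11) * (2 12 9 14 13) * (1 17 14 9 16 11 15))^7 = [1, 3, 10, 15, 4, 14, 8, 7, 11, 9, 16, 17, 6, 12, 2, 5, 13, 0] = (0 1 3 15 5 14 2 10 16 13 12 6 8 11 17)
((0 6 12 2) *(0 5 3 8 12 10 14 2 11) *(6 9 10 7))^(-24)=(0 3 10 12 2)(5 9 8 14 11)=[3, 1, 0, 10, 4, 9, 6, 7, 14, 8, 12, 5, 2, 13, 11]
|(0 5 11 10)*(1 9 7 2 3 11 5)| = |(0 1 9 7 2 3 11 10)| = 8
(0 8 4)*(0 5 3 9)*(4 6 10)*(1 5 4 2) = (0 8 6 10 2 1 5 3 9) = [8, 5, 1, 9, 4, 3, 10, 7, 6, 0, 2]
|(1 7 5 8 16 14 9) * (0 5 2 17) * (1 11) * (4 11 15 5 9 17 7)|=|(0 9 15 5 8 16 14 17)(1 4 11)(2 7)|=24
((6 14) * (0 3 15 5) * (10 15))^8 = (0 15 3 5 10) = [15, 1, 2, 5, 4, 10, 6, 7, 8, 9, 0, 11, 12, 13, 14, 3]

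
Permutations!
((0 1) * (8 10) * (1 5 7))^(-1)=(0 1 7 5)(8 10)=[1, 7, 2, 3, 4, 0, 6, 5, 10, 9, 8]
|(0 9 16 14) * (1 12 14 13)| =|(0 9 16 13 1 12 14)| =7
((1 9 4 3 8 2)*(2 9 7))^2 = [0, 2, 7, 9, 8, 5, 6, 1, 4, 3] = (1 2 7)(3 9)(4 8)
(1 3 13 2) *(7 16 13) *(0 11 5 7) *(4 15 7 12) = (0 11 5 12 4 15 7 16 13 2 1 3) = [11, 3, 1, 0, 15, 12, 6, 16, 8, 9, 10, 5, 4, 2, 14, 7, 13]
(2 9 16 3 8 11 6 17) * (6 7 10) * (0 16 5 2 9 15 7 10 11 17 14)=(0 16 3 8 17 9 5 2 15 7 11 10 6 14)=[16, 1, 15, 8, 4, 2, 14, 11, 17, 5, 6, 10, 12, 13, 0, 7, 3, 9]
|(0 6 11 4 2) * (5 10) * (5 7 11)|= 8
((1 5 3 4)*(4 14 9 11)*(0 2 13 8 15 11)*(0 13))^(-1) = [2, 4, 0, 5, 11, 1, 6, 7, 13, 14, 10, 15, 12, 9, 3, 8] = (0 2)(1 4 11 15 8 13 9 14 3 5)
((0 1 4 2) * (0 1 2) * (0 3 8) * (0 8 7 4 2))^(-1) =[0, 2, 1, 4, 7, 5, 6, 3, 8] =(8)(1 2)(3 4 7)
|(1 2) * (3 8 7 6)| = |(1 2)(3 8 7 6)| = 4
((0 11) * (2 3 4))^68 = [0, 1, 4, 2, 3, 5, 6, 7, 8, 9, 10, 11] = (11)(2 4 3)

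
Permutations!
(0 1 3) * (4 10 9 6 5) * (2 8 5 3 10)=[1, 10, 8, 0, 2, 4, 3, 7, 5, 6, 9]=(0 1 10 9 6 3)(2 8 5 4)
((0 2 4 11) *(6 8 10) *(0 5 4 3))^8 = (0 3 2)(4 5 11)(6 10 8) = [3, 1, 0, 2, 5, 11, 10, 7, 6, 9, 8, 4]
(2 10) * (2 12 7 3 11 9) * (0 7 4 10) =[7, 1, 0, 11, 10, 5, 6, 3, 8, 2, 12, 9, 4] =(0 7 3 11 9 2)(4 10 12)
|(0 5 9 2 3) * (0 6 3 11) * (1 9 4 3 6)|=|(0 5 4 3 1 9 2 11)|=8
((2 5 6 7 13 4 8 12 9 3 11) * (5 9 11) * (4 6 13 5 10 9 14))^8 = (2 4 12)(3 9 10)(8 11 14) = [0, 1, 4, 9, 12, 5, 6, 7, 11, 10, 3, 14, 2, 13, 8]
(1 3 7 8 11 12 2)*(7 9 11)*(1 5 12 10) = (1 3 9 11 10)(2 5 12)(7 8) = [0, 3, 5, 9, 4, 12, 6, 8, 7, 11, 1, 10, 2]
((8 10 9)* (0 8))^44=(10)=[0, 1, 2, 3, 4, 5, 6, 7, 8, 9, 10]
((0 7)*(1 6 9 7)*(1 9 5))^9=(9)=[0, 1, 2, 3, 4, 5, 6, 7, 8, 9]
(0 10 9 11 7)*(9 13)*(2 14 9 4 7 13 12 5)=(0 10 12 5 2 14 9 11 13 4 7)=[10, 1, 14, 3, 7, 2, 6, 0, 8, 11, 12, 13, 5, 4, 9]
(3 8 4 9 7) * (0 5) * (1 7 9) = [5, 7, 2, 8, 1, 0, 6, 3, 4, 9] = (9)(0 5)(1 7 3 8 4)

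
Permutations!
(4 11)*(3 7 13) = (3 7 13)(4 11) = [0, 1, 2, 7, 11, 5, 6, 13, 8, 9, 10, 4, 12, 3]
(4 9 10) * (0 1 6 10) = (0 1 6 10 4 9) = [1, 6, 2, 3, 9, 5, 10, 7, 8, 0, 4]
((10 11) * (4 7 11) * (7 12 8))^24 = (12) = [0, 1, 2, 3, 4, 5, 6, 7, 8, 9, 10, 11, 12]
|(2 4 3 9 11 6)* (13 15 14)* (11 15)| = 9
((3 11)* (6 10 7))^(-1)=(3 11)(6 7 10)=[0, 1, 2, 11, 4, 5, 7, 10, 8, 9, 6, 3]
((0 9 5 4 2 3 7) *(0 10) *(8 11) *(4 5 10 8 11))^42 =[0, 1, 7, 8, 3, 5, 6, 4, 2, 9, 10, 11] =(11)(2 7 4 3 8)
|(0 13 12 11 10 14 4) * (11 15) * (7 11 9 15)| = 8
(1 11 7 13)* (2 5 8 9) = [0, 11, 5, 3, 4, 8, 6, 13, 9, 2, 10, 7, 12, 1] = (1 11 7 13)(2 5 8 9)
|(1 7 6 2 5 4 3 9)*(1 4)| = |(1 7 6 2 5)(3 9 4)| = 15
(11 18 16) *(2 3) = (2 3)(11 18 16) = [0, 1, 3, 2, 4, 5, 6, 7, 8, 9, 10, 18, 12, 13, 14, 15, 11, 17, 16]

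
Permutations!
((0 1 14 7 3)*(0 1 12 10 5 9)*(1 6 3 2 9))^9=(14)(3 6)=[0, 1, 2, 6, 4, 5, 3, 7, 8, 9, 10, 11, 12, 13, 14]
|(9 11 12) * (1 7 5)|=|(1 7 5)(9 11 12)|=3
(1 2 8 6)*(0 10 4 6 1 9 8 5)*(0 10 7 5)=(0 7 5 10 4 6 9 8 1 2)=[7, 2, 0, 3, 6, 10, 9, 5, 1, 8, 4]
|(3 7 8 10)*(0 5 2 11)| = |(0 5 2 11)(3 7 8 10)| = 4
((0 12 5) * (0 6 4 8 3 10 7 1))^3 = (0 6 3 1 5 8 7 12 4 10) = [6, 5, 2, 1, 10, 8, 3, 12, 7, 9, 0, 11, 4]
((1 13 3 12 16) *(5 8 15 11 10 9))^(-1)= (1 16 12 3 13)(5 9 10 11 15 8)= [0, 16, 2, 13, 4, 9, 6, 7, 5, 10, 11, 15, 3, 1, 14, 8, 12]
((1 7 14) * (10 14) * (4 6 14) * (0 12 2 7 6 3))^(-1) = [3, 14, 12, 4, 10, 5, 1, 2, 8, 9, 7, 11, 0, 13, 6] = (0 3 4 10 7 2 12)(1 14 6)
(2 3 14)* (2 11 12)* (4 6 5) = (2 3 14 11 12)(4 6 5) = [0, 1, 3, 14, 6, 4, 5, 7, 8, 9, 10, 12, 2, 13, 11]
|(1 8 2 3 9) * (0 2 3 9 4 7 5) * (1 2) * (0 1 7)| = 14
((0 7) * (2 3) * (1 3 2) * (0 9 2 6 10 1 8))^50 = [10, 9, 8, 2, 4, 5, 0, 1, 6, 3, 7] = (0 10 7 1 9 3 2 8 6)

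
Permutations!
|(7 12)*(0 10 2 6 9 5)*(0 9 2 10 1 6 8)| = |(0 1 6 2 8)(5 9)(7 12)| = 10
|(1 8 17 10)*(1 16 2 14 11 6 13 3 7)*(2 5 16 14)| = 10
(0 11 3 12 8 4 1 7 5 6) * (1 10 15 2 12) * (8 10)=(0 11 3 1 7 5 6)(2 12 10 15)(4 8)=[11, 7, 12, 1, 8, 6, 0, 5, 4, 9, 15, 3, 10, 13, 14, 2]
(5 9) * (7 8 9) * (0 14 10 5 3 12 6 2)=[14, 1, 0, 12, 4, 7, 2, 8, 9, 3, 5, 11, 6, 13, 10]=(0 14 10 5 7 8 9 3 12 6 2)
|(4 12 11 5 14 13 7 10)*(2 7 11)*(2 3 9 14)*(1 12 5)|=35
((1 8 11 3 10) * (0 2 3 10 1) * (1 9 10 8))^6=(11)(0 2 3 9 10)=[2, 1, 3, 9, 4, 5, 6, 7, 8, 10, 0, 11]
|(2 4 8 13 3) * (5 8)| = |(2 4 5 8 13 3)| = 6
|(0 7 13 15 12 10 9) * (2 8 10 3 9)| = |(0 7 13 15 12 3 9)(2 8 10)| = 21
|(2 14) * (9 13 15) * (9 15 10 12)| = 4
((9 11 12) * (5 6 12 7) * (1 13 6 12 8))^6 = (1 6)(5 12 9 11 7)(8 13) = [0, 6, 2, 3, 4, 12, 1, 5, 13, 11, 10, 7, 9, 8]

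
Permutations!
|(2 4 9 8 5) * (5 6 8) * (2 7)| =|(2 4 9 5 7)(6 8)| =10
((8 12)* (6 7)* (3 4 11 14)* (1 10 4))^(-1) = (1 3 14 11 4 10)(6 7)(8 12) = [0, 3, 2, 14, 10, 5, 7, 6, 12, 9, 1, 4, 8, 13, 11]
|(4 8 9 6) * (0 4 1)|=6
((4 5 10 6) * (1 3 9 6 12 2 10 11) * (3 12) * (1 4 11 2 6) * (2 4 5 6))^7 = (1 12 2 10 3 9)(4 5 11 6) = [0, 12, 10, 9, 5, 11, 4, 7, 8, 1, 3, 6, 2]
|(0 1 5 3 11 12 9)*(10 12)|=|(0 1 5 3 11 10 12 9)|=8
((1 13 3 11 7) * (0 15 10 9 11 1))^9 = (0 9)(7 10)(11 15) = [9, 1, 2, 3, 4, 5, 6, 10, 8, 0, 7, 15, 12, 13, 14, 11]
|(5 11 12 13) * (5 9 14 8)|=|(5 11 12 13 9 14 8)|=7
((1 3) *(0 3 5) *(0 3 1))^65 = (0 1 5 3) = [1, 5, 2, 0, 4, 3]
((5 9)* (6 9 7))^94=(5 6)(7 9)=[0, 1, 2, 3, 4, 6, 5, 9, 8, 7]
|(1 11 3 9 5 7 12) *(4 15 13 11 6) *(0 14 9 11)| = |(0 14 9 5 7 12 1 6 4 15 13)(3 11)| = 22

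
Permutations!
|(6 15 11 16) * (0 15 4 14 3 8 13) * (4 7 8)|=|(0 15 11 16 6 7 8 13)(3 4 14)|=24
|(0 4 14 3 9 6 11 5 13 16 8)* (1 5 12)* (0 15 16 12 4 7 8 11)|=44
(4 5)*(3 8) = (3 8)(4 5) = [0, 1, 2, 8, 5, 4, 6, 7, 3]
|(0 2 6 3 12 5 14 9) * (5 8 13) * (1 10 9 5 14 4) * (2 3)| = |(0 3 12 8 13 14 5 4 1 10 9)(2 6)| = 22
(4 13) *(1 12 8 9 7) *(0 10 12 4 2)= (0 10 12 8 9 7 1 4 13 2)= [10, 4, 0, 3, 13, 5, 6, 1, 9, 7, 12, 11, 8, 2]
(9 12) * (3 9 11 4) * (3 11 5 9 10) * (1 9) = [0, 9, 2, 10, 11, 1, 6, 7, 8, 12, 3, 4, 5] = (1 9 12 5)(3 10)(4 11)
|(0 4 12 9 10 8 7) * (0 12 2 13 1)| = 5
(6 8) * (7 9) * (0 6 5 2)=[6, 1, 0, 3, 4, 2, 8, 9, 5, 7]=(0 6 8 5 2)(7 9)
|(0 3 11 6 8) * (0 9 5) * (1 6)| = |(0 3 11 1 6 8 9 5)| = 8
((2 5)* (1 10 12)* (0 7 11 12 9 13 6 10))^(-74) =(0 7 11 12 1)(6 9)(10 13) =[7, 0, 2, 3, 4, 5, 9, 11, 8, 6, 13, 12, 1, 10]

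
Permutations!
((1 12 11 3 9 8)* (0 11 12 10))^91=(12)=[0, 1, 2, 3, 4, 5, 6, 7, 8, 9, 10, 11, 12]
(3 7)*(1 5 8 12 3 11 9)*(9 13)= (1 5 8 12 3 7 11 13 9)= [0, 5, 2, 7, 4, 8, 6, 11, 12, 1, 10, 13, 3, 9]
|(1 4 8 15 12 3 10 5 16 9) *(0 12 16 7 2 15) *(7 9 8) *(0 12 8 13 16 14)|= 26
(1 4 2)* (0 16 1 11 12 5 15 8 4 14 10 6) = [16, 14, 11, 3, 2, 15, 0, 7, 4, 9, 6, 12, 5, 13, 10, 8, 1] = (0 16 1 14 10 6)(2 11 12 5 15 8 4)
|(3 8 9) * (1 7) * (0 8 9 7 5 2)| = 6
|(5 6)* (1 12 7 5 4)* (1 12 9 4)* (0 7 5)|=6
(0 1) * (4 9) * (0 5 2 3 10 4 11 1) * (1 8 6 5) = (2 3 10 4 9 11 8 6 5) = [0, 1, 3, 10, 9, 2, 5, 7, 6, 11, 4, 8]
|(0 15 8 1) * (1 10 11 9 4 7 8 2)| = |(0 15 2 1)(4 7 8 10 11 9)| = 12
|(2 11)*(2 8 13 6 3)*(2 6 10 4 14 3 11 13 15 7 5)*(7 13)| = 9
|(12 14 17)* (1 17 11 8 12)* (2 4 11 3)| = 14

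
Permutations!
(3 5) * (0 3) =(0 3 5) =[3, 1, 2, 5, 4, 0]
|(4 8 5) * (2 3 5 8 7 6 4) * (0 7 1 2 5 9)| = |(0 7 6 4 1 2 3 9)| = 8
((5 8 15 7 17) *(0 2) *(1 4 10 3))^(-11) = (0 2)(1 4 10 3)(5 17 7 15 8) = [2, 4, 0, 1, 10, 17, 6, 15, 5, 9, 3, 11, 12, 13, 14, 8, 16, 7]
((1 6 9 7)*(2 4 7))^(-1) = (1 7 4 2 9 6) = [0, 7, 9, 3, 2, 5, 1, 4, 8, 6]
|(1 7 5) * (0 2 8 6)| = |(0 2 8 6)(1 7 5)| = 12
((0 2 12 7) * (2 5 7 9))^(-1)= [7, 1, 9, 3, 4, 0, 6, 5, 8, 12, 10, 11, 2]= (0 7 5)(2 9 12)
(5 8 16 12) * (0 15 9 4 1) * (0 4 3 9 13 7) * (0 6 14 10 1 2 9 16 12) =(0 15 13 7 6 14 10 1 4 2 9 3 16)(5 8 12) =[15, 4, 9, 16, 2, 8, 14, 6, 12, 3, 1, 11, 5, 7, 10, 13, 0]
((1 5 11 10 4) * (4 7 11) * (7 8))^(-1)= (1 4 5)(7 8 10 11)= [0, 4, 2, 3, 5, 1, 6, 8, 10, 9, 11, 7]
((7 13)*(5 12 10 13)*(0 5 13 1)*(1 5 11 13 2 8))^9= [13, 11, 1, 3, 4, 5, 6, 8, 0, 9, 10, 7, 12, 2]= (0 13 2 1 11 7 8)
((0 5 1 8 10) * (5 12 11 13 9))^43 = (0 8 5 13 12 10 1 9 11) = [8, 9, 2, 3, 4, 13, 6, 7, 5, 11, 1, 0, 10, 12]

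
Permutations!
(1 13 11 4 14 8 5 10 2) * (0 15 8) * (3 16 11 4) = (0 15 8 5 10 2 1 13 4 14)(3 16 11) = [15, 13, 1, 16, 14, 10, 6, 7, 5, 9, 2, 3, 12, 4, 0, 8, 11]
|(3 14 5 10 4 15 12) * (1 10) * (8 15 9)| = 10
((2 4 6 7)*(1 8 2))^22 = [0, 6, 1, 3, 8, 5, 2, 4, 7] = (1 6 2)(4 8 7)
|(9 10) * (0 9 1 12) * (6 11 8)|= |(0 9 10 1 12)(6 11 8)|= 15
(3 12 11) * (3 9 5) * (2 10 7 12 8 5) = (2 10 7 12 11 9)(3 8 5) = [0, 1, 10, 8, 4, 3, 6, 12, 5, 2, 7, 9, 11]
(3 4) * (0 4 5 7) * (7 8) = (0 4 3 5 8 7) = [4, 1, 2, 5, 3, 8, 6, 0, 7]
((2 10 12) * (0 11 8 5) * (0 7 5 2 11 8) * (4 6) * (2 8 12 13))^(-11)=(0 12 11)(2 10 13)(4 6)(5 7)=[12, 1, 10, 3, 6, 7, 4, 5, 8, 9, 13, 0, 11, 2]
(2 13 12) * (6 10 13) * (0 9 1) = (0 9 1)(2 6 10 13 12) = [9, 0, 6, 3, 4, 5, 10, 7, 8, 1, 13, 11, 2, 12]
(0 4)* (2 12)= (0 4)(2 12)= [4, 1, 12, 3, 0, 5, 6, 7, 8, 9, 10, 11, 2]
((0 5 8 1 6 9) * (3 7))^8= (0 8 6)(1 9 5)= [8, 9, 2, 3, 4, 1, 0, 7, 6, 5]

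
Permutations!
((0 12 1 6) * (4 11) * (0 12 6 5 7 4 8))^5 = (0 7 6 4 12 11 1 8 5) = [7, 8, 2, 3, 12, 0, 4, 6, 5, 9, 10, 1, 11]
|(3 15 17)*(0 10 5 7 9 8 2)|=|(0 10 5 7 9 8 2)(3 15 17)|=21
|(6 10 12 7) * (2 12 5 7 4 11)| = 4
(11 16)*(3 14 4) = (3 14 4)(11 16) = [0, 1, 2, 14, 3, 5, 6, 7, 8, 9, 10, 16, 12, 13, 4, 15, 11]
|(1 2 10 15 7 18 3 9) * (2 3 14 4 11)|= 24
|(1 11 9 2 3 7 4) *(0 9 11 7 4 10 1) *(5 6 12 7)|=|(0 9 2 3 4)(1 5 6 12 7 10)|=30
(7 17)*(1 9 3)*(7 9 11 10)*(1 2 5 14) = (1 11 10 7 17 9 3 2 5 14) = [0, 11, 5, 2, 4, 14, 6, 17, 8, 3, 7, 10, 12, 13, 1, 15, 16, 9]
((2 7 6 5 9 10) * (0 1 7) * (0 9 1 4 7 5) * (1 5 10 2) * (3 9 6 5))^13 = [9, 10, 5, 4, 2, 0, 3, 6, 8, 7, 1] = (0 9 7 6 3 4 2 5)(1 10)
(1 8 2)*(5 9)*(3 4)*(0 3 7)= (0 3 4 7)(1 8 2)(5 9)= [3, 8, 1, 4, 7, 9, 6, 0, 2, 5]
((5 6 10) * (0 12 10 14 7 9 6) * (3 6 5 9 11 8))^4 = (0 5 9 10 12)(3 11 14)(6 8 7) = [5, 1, 2, 11, 4, 9, 8, 6, 7, 10, 12, 14, 0, 13, 3]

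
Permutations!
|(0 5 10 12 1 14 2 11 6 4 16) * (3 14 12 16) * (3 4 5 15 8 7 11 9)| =|(0 15 8 7 11 6 5 10 16)(1 12)(2 9 3 14)| =36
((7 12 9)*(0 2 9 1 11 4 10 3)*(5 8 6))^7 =(0 4 12 2 10 1 9 3 11 7)(5 8 6) =[4, 9, 10, 11, 12, 8, 5, 0, 6, 3, 1, 7, 2]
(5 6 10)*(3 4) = (3 4)(5 6 10) = [0, 1, 2, 4, 3, 6, 10, 7, 8, 9, 5]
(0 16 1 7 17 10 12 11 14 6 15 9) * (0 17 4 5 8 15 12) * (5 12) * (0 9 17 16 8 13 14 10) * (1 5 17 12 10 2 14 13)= [8, 7, 14, 3, 10, 1, 17, 4, 15, 16, 9, 2, 11, 13, 6, 12, 5, 0]= (0 8 15 12 11 2 14 6 17)(1 7 4 10 9 16 5)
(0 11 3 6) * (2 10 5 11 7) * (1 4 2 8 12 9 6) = [7, 4, 10, 1, 2, 11, 0, 8, 12, 6, 5, 3, 9] = (0 7 8 12 9 6)(1 4 2 10 5 11 3)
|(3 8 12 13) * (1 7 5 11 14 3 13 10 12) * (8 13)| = 8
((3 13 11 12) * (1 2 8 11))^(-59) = (1 12 2 3 8 13 11) = [0, 12, 3, 8, 4, 5, 6, 7, 13, 9, 10, 1, 2, 11]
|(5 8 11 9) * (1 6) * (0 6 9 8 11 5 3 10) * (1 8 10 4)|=12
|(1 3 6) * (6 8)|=|(1 3 8 6)|=4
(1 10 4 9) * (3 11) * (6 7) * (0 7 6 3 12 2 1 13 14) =(0 7 3 11 12 2 1 10 4 9 13 14) =[7, 10, 1, 11, 9, 5, 6, 3, 8, 13, 4, 12, 2, 14, 0]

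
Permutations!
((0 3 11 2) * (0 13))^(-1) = (0 13 2 11 3) = [13, 1, 11, 0, 4, 5, 6, 7, 8, 9, 10, 3, 12, 2]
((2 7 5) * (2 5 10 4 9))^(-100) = [0, 1, 2, 3, 4, 5, 6, 7, 8, 9, 10] = (10)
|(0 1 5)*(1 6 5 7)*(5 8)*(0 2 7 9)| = |(0 6 8 5 2 7 1 9)| = 8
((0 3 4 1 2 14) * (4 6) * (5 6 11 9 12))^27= (0 5 14 12 2 9 1 11 4 3 6)= [5, 11, 9, 6, 3, 14, 0, 7, 8, 1, 10, 4, 2, 13, 12]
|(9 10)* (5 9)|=3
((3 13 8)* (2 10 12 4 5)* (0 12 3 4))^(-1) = (0 12)(2 5 4 8 13 3 10) = [12, 1, 5, 10, 8, 4, 6, 7, 13, 9, 2, 11, 0, 3]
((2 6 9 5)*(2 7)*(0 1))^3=(0 1)(2 5 6 7 9)=[1, 0, 5, 3, 4, 6, 7, 9, 8, 2]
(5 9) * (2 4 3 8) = [0, 1, 4, 8, 3, 9, 6, 7, 2, 5] = (2 4 3 8)(5 9)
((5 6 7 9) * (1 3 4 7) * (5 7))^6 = (9)(1 3 4 5 6) = [0, 3, 2, 4, 5, 6, 1, 7, 8, 9]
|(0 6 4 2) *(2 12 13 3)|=7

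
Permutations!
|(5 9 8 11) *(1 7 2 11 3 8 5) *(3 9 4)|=|(1 7 2 11)(3 8 9 5 4)|=20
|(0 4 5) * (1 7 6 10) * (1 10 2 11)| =15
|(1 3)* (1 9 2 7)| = 5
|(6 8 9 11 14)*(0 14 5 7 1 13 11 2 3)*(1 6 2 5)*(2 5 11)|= 12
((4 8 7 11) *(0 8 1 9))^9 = (0 7 4 9 8 11 1) = [7, 0, 2, 3, 9, 5, 6, 4, 11, 8, 10, 1]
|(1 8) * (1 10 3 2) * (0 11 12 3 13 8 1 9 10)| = |(0 11 12 3 2 9 10 13 8)| = 9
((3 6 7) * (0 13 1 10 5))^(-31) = [5, 13, 2, 7, 4, 10, 3, 6, 8, 9, 1, 11, 12, 0] = (0 5 10 1 13)(3 7 6)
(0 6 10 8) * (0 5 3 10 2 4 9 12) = (0 6 2 4 9 12)(3 10 8 5) = [6, 1, 4, 10, 9, 3, 2, 7, 5, 12, 8, 11, 0]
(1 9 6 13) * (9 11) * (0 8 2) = [8, 11, 0, 3, 4, 5, 13, 7, 2, 6, 10, 9, 12, 1] = (0 8 2)(1 11 9 6 13)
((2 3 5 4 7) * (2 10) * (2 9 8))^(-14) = [0, 1, 5, 4, 10, 7, 6, 9, 3, 2, 8] = (2 5 7 9)(3 4 10 8)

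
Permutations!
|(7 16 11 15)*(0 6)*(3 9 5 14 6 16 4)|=11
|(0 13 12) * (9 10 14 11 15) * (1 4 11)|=|(0 13 12)(1 4 11 15 9 10 14)|=21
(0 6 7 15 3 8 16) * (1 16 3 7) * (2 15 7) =[6, 16, 15, 8, 4, 5, 1, 7, 3, 9, 10, 11, 12, 13, 14, 2, 0] =(0 6 1 16)(2 15)(3 8)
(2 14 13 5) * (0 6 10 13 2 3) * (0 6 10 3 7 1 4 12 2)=[10, 4, 14, 6, 12, 7, 3, 1, 8, 9, 13, 11, 2, 5, 0]=(0 10 13 5 7 1 4 12 2 14)(3 6)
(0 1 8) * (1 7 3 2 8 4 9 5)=[7, 4, 8, 2, 9, 1, 6, 3, 0, 5]=(0 7 3 2 8)(1 4 9 5)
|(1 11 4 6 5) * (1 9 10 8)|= |(1 11 4 6 5 9 10 8)|= 8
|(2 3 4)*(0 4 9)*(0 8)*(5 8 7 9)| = 6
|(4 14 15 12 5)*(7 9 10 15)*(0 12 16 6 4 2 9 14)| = |(0 12 5 2 9 10 15 16 6 4)(7 14)| = 10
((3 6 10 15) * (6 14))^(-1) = (3 15 10 6 14) = [0, 1, 2, 15, 4, 5, 14, 7, 8, 9, 6, 11, 12, 13, 3, 10]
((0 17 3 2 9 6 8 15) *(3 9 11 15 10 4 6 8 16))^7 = (0 16 9 2 10 15 6 17 3 8 11 4) = [16, 1, 10, 8, 0, 5, 17, 7, 11, 2, 15, 4, 12, 13, 14, 6, 9, 3]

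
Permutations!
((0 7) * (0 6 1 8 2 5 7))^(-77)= [0, 8, 5, 3, 4, 7, 1, 6, 2]= (1 8 2 5 7 6)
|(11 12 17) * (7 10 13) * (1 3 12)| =|(1 3 12 17 11)(7 10 13)| =15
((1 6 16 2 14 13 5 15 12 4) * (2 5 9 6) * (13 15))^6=(5 13 9 6 16)=[0, 1, 2, 3, 4, 13, 16, 7, 8, 6, 10, 11, 12, 9, 14, 15, 5]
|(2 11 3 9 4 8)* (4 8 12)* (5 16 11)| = |(2 5 16 11 3 9 8)(4 12)| = 14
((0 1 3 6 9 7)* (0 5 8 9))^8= (9)= [0, 1, 2, 3, 4, 5, 6, 7, 8, 9]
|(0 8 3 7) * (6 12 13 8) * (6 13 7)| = |(0 13 8 3 6 12 7)| = 7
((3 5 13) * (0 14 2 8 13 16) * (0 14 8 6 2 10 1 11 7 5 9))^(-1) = (0 9 3 13 8)(1 10 14 16 5 7 11)(2 6) = [9, 10, 6, 13, 4, 7, 2, 11, 0, 3, 14, 1, 12, 8, 16, 15, 5]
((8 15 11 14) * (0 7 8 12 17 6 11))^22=(0 8)(6 14 17 11 12)(7 15)=[8, 1, 2, 3, 4, 5, 14, 15, 0, 9, 10, 12, 6, 13, 17, 7, 16, 11]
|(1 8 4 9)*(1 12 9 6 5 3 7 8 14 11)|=|(1 14 11)(3 7 8 4 6 5)(9 12)|=6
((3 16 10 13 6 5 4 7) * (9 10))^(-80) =[0, 1, 2, 16, 7, 4, 5, 3, 8, 10, 13, 11, 12, 6, 14, 15, 9] =(3 16 9 10 13 6 5 4 7)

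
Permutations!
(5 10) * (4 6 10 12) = (4 6 10 5 12) = [0, 1, 2, 3, 6, 12, 10, 7, 8, 9, 5, 11, 4]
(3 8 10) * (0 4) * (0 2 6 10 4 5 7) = (0 5 7)(2 6 10 3 8 4) = [5, 1, 6, 8, 2, 7, 10, 0, 4, 9, 3]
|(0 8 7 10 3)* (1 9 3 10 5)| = 7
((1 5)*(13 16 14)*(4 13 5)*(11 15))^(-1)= (1 5 14 16 13 4)(11 15)= [0, 5, 2, 3, 1, 14, 6, 7, 8, 9, 10, 15, 12, 4, 16, 11, 13]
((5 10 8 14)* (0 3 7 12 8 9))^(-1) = (0 9 10 5 14 8 12 7 3) = [9, 1, 2, 0, 4, 14, 6, 3, 12, 10, 5, 11, 7, 13, 8]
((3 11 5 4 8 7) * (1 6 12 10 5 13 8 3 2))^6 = [0, 3, 4, 1, 2, 7, 11, 5, 10, 9, 8, 6, 13, 12] = (1 3)(2 4)(5 7)(6 11)(8 10)(12 13)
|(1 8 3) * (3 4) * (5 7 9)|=|(1 8 4 3)(5 7 9)|=12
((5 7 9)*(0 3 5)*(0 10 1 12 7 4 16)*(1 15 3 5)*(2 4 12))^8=(0 1 9)(2 10 5)(3 7 16)(4 15 12)=[1, 9, 10, 7, 15, 2, 6, 16, 8, 0, 5, 11, 4, 13, 14, 12, 3]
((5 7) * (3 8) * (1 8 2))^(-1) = (1 2 3 8)(5 7) = [0, 2, 3, 8, 4, 7, 6, 5, 1]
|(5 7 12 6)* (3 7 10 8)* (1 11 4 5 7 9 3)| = 6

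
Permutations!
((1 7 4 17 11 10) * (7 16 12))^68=(1 4)(7 10)(11 12)(16 17)=[0, 4, 2, 3, 1, 5, 6, 10, 8, 9, 7, 12, 11, 13, 14, 15, 17, 16]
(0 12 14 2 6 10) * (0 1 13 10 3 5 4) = (0 12 14 2 6 3 5 4)(1 13 10) = [12, 13, 6, 5, 0, 4, 3, 7, 8, 9, 1, 11, 14, 10, 2]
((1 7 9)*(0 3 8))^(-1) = [8, 9, 2, 0, 4, 5, 6, 1, 3, 7] = (0 8 3)(1 9 7)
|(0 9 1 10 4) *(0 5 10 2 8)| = |(0 9 1 2 8)(4 5 10)| = 15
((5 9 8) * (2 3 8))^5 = [0, 1, 2, 3, 4, 5, 6, 7, 8, 9] = (9)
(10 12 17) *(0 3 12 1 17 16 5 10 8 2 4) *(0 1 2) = (0 3 12 16 5 10 2 4 1 17 8) = [3, 17, 4, 12, 1, 10, 6, 7, 0, 9, 2, 11, 16, 13, 14, 15, 5, 8]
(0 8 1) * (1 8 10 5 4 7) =(0 10 5 4 7 1) =[10, 0, 2, 3, 7, 4, 6, 1, 8, 9, 5]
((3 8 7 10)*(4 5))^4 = (10) = [0, 1, 2, 3, 4, 5, 6, 7, 8, 9, 10]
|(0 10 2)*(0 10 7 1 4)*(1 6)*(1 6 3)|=|(0 7 3 1 4)(2 10)|=10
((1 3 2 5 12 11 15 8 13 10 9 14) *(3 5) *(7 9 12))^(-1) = (1 14 9 7 5)(2 3)(8 15 11 12 10 13) = [0, 14, 3, 2, 4, 1, 6, 5, 15, 7, 13, 12, 10, 8, 9, 11]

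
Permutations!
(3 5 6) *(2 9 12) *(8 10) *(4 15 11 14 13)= (2 9 12)(3 5 6)(4 15 11 14 13)(8 10)= [0, 1, 9, 5, 15, 6, 3, 7, 10, 12, 8, 14, 2, 4, 13, 11]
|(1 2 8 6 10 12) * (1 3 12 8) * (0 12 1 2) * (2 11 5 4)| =|(0 12 3 1)(2 11 5 4)(6 10 8)| =12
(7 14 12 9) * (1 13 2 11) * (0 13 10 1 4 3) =(0 13 2 11 4 3)(1 10)(7 14 12 9) =[13, 10, 11, 0, 3, 5, 6, 14, 8, 7, 1, 4, 9, 2, 12]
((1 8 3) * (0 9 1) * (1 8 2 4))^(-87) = (0 9 8 3) = [9, 1, 2, 0, 4, 5, 6, 7, 3, 8]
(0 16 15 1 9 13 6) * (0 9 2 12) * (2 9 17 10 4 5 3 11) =[16, 9, 12, 11, 5, 3, 17, 7, 8, 13, 4, 2, 0, 6, 14, 1, 15, 10] =(0 16 15 1 9 13 6 17 10 4 5 3 11 2 12)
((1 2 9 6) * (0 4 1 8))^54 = (0 6 2 4 8 9 1) = [6, 0, 4, 3, 8, 5, 2, 7, 9, 1]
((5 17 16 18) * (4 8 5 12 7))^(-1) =(4 7 12 18 16 17 5 8) =[0, 1, 2, 3, 7, 8, 6, 12, 4, 9, 10, 11, 18, 13, 14, 15, 17, 5, 16]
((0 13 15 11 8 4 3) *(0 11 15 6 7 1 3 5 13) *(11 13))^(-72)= (15)(1 6 3 7 13)= [0, 6, 2, 7, 4, 5, 3, 13, 8, 9, 10, 11, 12, 1, 14, 15]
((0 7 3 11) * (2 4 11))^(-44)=[4, 1, 7, 0, 3, 5, 6, 11, 8, 9, 10, 2]=(0 4 3)(2 7 11)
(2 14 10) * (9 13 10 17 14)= (2 9 13 10)(14 17)= [0, 1, 9, 3, 4, 5, 6, 7, 8, 13, 2, 11, 12, 10, 17, 15, 16, 14]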